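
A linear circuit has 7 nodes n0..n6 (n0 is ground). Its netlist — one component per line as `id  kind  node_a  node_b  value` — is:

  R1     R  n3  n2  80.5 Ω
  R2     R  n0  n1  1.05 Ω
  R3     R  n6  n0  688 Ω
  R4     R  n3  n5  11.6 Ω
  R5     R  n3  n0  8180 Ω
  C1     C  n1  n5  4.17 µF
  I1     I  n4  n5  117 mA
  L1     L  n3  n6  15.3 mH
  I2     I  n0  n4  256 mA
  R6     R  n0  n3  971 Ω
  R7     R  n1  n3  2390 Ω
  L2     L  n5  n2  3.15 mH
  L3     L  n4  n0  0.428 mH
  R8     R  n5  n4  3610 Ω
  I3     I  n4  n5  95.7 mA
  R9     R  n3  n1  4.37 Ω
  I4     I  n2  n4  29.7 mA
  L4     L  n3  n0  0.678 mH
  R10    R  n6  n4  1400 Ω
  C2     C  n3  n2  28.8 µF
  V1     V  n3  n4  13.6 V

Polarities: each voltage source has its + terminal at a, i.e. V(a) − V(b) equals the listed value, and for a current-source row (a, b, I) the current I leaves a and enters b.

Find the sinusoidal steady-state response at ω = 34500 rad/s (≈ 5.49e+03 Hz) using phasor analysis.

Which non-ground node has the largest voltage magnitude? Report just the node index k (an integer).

MNA unknowns: 6 node voltages V₁..V_6 plus 1 source current (V1)
R1: Y=0.01242+0.000j on G[3,2]
R2: Y=0.9524+0.000j on G[0,1]
R3: Y=0.001453+0.000j on G[6,0]
R4: Y=0.08621+0.000j on G[3,5]
R5: Y=0.0001222+0.000j on G[3,0]
C1: Y=0.000+0.1439j on G[1,5]
I1: z[4]−=0.117, z[5]+=0.117
L1: Y=0.000-0.001894j on G[3,6]
I2: z[0]−=0.256, z[4]+=0.256
R6: Y=0.001030+0.000j on G[0,3]
R7: Y=0.0004184+0.000j on G[1,3]
L2: Y=0.000-0.009202j on G[5,2]
L3: Y=0.000-0.06772j on G[4,0]
R8: Y=0.0002770+0.000j on G[5,4]
I3: z[4]−=0.0957, z[5]+=0.0957
R9: Y=0.2288+0.000j on G[3,1]
I4: z[2]−=0.0297, z[4]+=0.0297
L4: Y=0.000-0.04275j on G[3,0]
R10: Y=0.0007143+0.000j on G[6,4]
C2: Y=0.000+0.9936j on G[3,2]
V1: row V3−V4=13.6, i_V1 at 3,4
solve → V1=0.6791-0.7250j, V2=1.999-3.498j, V3=1.984-3.525j, V4=-11.62-3.525j, V5=0.3423-3.141j, V6=-2.482-5.065j
aux → i_V1=-0.3216+0.7877j

4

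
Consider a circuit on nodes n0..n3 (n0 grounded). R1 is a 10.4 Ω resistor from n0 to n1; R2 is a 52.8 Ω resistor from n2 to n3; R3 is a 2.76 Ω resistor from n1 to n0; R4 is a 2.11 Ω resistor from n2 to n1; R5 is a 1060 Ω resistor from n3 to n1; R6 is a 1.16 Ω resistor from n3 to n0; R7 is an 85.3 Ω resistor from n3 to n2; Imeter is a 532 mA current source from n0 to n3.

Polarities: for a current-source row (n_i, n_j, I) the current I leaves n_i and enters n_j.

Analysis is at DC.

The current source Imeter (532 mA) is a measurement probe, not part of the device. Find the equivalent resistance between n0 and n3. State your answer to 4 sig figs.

R_eq = 1.124 Ω

Element admittances at DC:
  Y(R1) = 0.09615 S between n0,n1
  Y(R2) = 0.01894 S between n2,n3
  Y(R3) = 0.3623 S between n1,n0
  Y(R4) = 0.4739 S between n2,n1
  Y(R5) = 0.0009434 S between n3,n1
  Y(R6) = 0.8621 S between n3,n0
  Y(R7) = 0.01172 S between n3,n2
  Imeter: injects 0.532 A into n3 (from n0)
Assemble and solve the 3×3 MNA system:
  V(n1)=0.03642  V(n2)=0.07053  V(n3)=0.5978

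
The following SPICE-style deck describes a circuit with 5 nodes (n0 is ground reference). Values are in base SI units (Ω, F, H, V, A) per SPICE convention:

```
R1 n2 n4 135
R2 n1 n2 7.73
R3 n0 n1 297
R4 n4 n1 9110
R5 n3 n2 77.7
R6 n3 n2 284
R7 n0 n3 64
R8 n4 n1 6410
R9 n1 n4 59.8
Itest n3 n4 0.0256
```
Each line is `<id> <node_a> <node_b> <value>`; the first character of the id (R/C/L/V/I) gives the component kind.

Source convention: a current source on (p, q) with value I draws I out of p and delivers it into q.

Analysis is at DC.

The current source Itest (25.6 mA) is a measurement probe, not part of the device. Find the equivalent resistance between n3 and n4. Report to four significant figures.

R_eq = 95.40 Ω

Element admittances at DC:
  Y(R1) = 0.007407 S between n2,n4
  Y(R2) = 0.1294 S between n1,n2
  Y(R3) = 0.003367 S between n0,n1
  Y(R4) = 0.0001098 S between n4,n1
  Y(R5) = 0.01287 S between n3,n2
  Y(R6) = 0.003521 S between n3,n2
  Y(R7) = 0.01562 S between n0,n3
  Y(R8) = 0.0001560 S between n4,n1
  Y(R9) = 0.01672 S between n1,n4
  Itest: injects 0.0256 A into n4 (from n3)
Assemble and solve the 4×4 MNA system:
  V(n1)=1.172  V(n2)=1.069  V(n3)=-0.2525  V(n4)=2.190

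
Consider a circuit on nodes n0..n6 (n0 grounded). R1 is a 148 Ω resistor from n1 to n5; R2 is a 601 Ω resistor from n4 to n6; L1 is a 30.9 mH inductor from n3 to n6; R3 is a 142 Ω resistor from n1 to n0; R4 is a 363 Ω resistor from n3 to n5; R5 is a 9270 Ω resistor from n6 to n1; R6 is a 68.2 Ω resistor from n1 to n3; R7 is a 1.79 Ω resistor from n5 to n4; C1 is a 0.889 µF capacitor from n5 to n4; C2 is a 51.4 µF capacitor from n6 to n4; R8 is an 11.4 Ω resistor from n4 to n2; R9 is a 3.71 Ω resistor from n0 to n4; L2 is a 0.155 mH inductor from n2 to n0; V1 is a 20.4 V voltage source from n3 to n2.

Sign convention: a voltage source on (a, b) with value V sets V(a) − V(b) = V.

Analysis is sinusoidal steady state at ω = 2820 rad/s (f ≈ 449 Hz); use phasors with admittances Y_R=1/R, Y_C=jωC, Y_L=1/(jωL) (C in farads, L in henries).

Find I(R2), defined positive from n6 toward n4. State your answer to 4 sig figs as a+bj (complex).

-0.002854-0.0001413j A

Apply KCL at each of the 6 non-ground nodes and solve the resulting linear system.
Node n1: branches {R1, R3, R5, R6} → V_1 = 10.56-0.2044j
Node n2: branches {R8, L2, V1} → V_2 = -0.08315-0.07341j
Node n3: branches {L1, R4, R6, V1} → V_3 = 20.32-0.07341j
Node n4: branches {R2, R7, C1, C2, R8, R9} → V_4 = 0.3473-0.7004j
Node n5: branches {R1, R4, R7, C1} → V_5 = 0.5656-0.6924j
Node n6: branches {R2, L1, R5, C2} → V_6 = -1.368-0.7854j
Source currents: i(V1)=-0.2057+0.2452j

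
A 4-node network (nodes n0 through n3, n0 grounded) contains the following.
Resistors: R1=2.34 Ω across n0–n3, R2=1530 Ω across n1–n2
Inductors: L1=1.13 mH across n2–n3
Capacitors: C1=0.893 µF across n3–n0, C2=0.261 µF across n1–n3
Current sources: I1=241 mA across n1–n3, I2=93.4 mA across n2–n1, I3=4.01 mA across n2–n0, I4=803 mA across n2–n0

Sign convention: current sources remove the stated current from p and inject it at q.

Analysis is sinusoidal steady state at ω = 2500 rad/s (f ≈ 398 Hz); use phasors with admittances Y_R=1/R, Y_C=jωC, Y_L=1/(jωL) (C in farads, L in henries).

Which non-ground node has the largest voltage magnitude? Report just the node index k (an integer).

1

Element admittances at ω=2500 rad/s:
  Y(R1) = 0.4274+0.000j S between n0,n3
  Y(L1) = 0.000-0.3540j S between n2,n3
  Y(C1) = 0.000+0.002233j S between n3,n0
  Y(R2) = 0.0006536+0.000j S between n1,n2
  I1: injects 0.241 A into n3 (from n1)
  I2: injects 0.0934 A into n1 (from n2)
  Y(C2) = 0.000+0.0006525j S between n1,n3
  I3: injects 0.00401 A into n0 (from n2)
  I4: injects 0.803 A into n0 (from n2)
Assemble and solve the 3×3 MNA system:
  V(n1)=-116.5+111.6j  V(n2)=-2.100-2.745j  V(n3)=-1.888+0.009865j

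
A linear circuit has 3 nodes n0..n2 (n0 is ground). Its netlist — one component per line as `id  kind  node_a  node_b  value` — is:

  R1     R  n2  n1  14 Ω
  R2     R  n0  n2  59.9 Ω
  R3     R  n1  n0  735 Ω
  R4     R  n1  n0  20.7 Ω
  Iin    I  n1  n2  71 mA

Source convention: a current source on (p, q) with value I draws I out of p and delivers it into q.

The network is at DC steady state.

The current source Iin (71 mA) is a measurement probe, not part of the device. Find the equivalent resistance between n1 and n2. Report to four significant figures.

R_eq = 11.92 Ω

MNA unknowns: 2 node voltages V₁..V_2
R1: Y=0.07143 on G[2,1]
R2: Y=0.01669 on G[0,2]
R3: Y=0.001361 on G[1,0]
R4: Y=0.04831 on G[1,0]
Iin: z[1]−=0.071, z[2]+=0.071
solve → V1=-0.2128, V2=0.6332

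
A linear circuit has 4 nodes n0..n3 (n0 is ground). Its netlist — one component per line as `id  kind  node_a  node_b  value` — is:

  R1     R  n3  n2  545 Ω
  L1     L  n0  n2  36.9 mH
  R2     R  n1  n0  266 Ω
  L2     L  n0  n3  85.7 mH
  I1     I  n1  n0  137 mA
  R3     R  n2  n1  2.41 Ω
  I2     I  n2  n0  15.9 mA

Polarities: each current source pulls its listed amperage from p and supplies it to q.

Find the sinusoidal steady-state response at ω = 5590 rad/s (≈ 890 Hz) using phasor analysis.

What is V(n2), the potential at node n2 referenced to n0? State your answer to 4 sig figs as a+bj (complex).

-12.94-15.65j V

MNA unknowns: 3 node voltages V₁..V_3
R1: Y=0.001835+0.000j on G[3,2]
L1: Y=0.000-0.004848j on G[0,2]
R2: Y=0.003759+0.000j on G[1,0]
L2: Y=0.000-0.002087j on G[0,3]
I1: z[1]−=0.137, z[0]+=0.137
R3: Y=0.4149+0.000j on G[2,1]
I2: z[2]−=0.0159, z[0]+=0.0159
solve → V1=-13.15-15.51j, V2=-12.94-15.65j, V3=2.120-13.23j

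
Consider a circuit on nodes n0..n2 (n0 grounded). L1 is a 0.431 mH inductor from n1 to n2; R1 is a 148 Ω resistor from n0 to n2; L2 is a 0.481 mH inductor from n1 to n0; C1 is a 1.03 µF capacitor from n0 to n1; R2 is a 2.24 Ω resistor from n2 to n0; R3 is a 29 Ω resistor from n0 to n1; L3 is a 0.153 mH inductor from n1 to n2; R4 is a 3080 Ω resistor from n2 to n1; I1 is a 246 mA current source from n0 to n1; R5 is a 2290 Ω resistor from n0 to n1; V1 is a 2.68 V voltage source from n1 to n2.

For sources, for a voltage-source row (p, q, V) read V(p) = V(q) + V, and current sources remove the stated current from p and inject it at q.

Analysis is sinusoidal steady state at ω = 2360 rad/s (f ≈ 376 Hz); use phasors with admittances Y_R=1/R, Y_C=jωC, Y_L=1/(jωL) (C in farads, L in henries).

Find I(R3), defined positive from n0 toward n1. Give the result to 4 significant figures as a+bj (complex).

-0.02434-0.04381j A

MNA unknowns: 2 node voltages V₁..V_2 plus 1 source current (V1)
L1: Y=0.000-0.9831j on G[1,2]
R1: Y=0.006757+0.000j on G[0,2]
L2: Y=0.000-0.8809j on G[1,0]
C1: Y=0.000+0.002431j on G[0,1]
R2: Y=0.4464+0.000j on G[2,0]
R3: Y=0.03448+0.000j on G[0,1]
L3: Y=0.000-2.769j on G[1,2]
R4: Y=0.0003247+0.000j on G[2,1]
I1: z[0]−=0.246, z[1]+=0.246
R5: Y=0.0004367+0.000j on G[0,1]
V1: row V1−V2=2.68, i_V1 at 1,2
solve → V1=0.7058+1.270j, V2=-1.974+1.270j
aux → i_V1=-0.8955+10.63j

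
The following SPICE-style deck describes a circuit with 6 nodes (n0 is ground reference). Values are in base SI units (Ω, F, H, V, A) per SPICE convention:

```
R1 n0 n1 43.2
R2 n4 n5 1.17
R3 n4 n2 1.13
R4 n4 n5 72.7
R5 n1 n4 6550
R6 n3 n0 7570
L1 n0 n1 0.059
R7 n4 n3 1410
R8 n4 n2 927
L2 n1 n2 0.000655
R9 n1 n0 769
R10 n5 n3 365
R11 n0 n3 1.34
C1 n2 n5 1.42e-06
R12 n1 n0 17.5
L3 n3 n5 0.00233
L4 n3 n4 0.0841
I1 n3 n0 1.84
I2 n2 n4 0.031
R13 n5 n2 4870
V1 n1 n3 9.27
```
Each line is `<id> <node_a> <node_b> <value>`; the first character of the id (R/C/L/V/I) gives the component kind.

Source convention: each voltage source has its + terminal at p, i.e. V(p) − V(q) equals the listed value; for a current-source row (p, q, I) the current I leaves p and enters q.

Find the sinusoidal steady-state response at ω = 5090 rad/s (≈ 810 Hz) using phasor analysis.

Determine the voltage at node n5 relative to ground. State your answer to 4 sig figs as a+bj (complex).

3.919+1.030j V

Apply KCL at each of the 5 non-ground nodes and solve the resulting linear system.
Node n1: branches {R1, R5, L1, L2, R9, R12, V1} → V_1 = 6.134+0.02467j
Node n2: branches {R3, R8, L2, C1, I2, R13} → V_2 = 4.105-0.3408j
Node n3: branches {R6, R7, R10, R11, L3, L4, I1, V1} → V_3 = -3.136+0.02467j
Node n4: branches {R2, R3, R4, R5, R7, R8, L4, I2} → V_4 = 4.028+0.3472j
Node n5: branches {R2, R4, R10, C1, L3, R13} → V_5 = 3.919+1.030j
Source currents: i(V1)=-0.6105+0.6270j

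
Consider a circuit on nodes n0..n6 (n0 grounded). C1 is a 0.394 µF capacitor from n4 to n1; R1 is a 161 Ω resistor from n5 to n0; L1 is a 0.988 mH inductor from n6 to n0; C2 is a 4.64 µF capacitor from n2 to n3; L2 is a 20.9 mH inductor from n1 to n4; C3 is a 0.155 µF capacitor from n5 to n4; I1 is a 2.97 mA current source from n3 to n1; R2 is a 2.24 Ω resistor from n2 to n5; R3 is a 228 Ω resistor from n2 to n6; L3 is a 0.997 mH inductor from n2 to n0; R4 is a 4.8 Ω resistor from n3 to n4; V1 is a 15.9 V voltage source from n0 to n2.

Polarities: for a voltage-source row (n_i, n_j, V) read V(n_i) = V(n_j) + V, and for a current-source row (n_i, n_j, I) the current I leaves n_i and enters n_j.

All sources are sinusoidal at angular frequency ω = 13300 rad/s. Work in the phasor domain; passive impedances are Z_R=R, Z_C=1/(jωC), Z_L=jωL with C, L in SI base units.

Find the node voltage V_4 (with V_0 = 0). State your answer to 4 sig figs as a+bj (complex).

Element admittances at ω=13300 rad/s:
  Y(C1) = 0.000+0.005240j S between n4,n1
  Y(R1) = 0.006211+0.000j S between n5,n0
  Y(L1) = 0.000-0.07610j S between n6,n0
  Y(C2) = 0.000+0.06171j S between n2,n3
  Y(L2) = 0.000-0.003598j S between n1,n4
  Y(C3) = 0.000+0.002061j S between n5,n4
  I1: injects 0.00297 A into n1 (from n3)
  Y(R2) = 0.4464+0.000j S between n2,n5
  Y(R3) = 0.004386+0.000j S between n2,n6
  Y(L3) = 0.000-0.07541j S between n2,n0
  Y(R4) = 0.2083+0.000j S between n3,n4
  V1: constraint V(n0)−V(n2) = 15.9
Assemble and solve the 7×7 MNA system:
  V(n1)=-15.88-1.806j  V(n2)=-15.90+0.000j  V(n3)=-15.89-9.215e-05j  V(n4)=-15.88+0.001860j  V(n5)=-15.68-0.0008986j  V(n6)=-0.05264-0.9133j
  i(V1)=-0.1669+1.203j

-15.88+0.001860j V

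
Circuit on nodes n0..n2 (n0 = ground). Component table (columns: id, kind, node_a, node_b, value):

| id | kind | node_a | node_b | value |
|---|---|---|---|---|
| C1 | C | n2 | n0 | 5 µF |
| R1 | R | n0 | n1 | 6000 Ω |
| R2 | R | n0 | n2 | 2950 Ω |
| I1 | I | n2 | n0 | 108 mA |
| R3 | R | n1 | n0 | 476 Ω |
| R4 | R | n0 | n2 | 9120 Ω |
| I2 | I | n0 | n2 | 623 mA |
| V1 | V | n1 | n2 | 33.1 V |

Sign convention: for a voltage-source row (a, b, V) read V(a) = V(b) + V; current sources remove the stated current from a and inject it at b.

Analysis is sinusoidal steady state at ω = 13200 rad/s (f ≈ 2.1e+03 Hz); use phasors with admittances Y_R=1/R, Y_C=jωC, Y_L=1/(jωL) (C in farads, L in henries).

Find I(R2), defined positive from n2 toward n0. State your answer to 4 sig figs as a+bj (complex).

9.283e-05-0.002256j A

MNA unknowns: 2 node voltages V₁..V_2 plus 1 source current (V1)
C1: Y=0.000+0.06600j on G[2,0]
R1: Y=0.0001667+0.000j on G[0,1]
R2: Y=0.0003390+0.000j on G[0,2]
I1: z[2]−=0.108, z[0]+=0.108
R3: Y=0.002101+0.000j on G[1,0]
R4: Y=0.0001096+0.000j on G[0,2]
I2: z[0]−=0.623, z[2]+=0.623
V1: row V1−V2=33.1, i_V1 at 1,2
solve → V1=33.37-6.655j, V2=0.2739-6.655j
aux → i_V1=-0.07568+0.01509j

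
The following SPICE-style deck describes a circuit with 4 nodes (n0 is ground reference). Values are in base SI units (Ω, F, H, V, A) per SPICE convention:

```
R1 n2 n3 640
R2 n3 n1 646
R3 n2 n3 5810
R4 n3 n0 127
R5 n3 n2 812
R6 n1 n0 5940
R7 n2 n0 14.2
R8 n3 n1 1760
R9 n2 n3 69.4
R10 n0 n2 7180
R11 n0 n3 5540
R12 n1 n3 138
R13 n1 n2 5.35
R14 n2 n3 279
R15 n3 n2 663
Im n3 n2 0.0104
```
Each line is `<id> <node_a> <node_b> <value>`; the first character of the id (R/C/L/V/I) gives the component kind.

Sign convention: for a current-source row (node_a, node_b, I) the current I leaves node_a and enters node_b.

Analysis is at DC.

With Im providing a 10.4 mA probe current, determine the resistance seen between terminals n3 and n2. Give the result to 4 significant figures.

R_eq = 25.90 Ω

Apply KCL at each of the 3 non-ground nodes and solve the resulting linear system.
Node n1: branches {R2, R6, R8, R12, R13} → V_1 = 0.01470
Node n2: branches {R1, R3, R5, R7, R9, R10, R13, R14, R15, Im} → V_2 = 0.02756
Node n3: branches {R1, R2, R3, R4, R5, R8, R9, R11, R12, R14, R15, Im} → V_3 = -0.2418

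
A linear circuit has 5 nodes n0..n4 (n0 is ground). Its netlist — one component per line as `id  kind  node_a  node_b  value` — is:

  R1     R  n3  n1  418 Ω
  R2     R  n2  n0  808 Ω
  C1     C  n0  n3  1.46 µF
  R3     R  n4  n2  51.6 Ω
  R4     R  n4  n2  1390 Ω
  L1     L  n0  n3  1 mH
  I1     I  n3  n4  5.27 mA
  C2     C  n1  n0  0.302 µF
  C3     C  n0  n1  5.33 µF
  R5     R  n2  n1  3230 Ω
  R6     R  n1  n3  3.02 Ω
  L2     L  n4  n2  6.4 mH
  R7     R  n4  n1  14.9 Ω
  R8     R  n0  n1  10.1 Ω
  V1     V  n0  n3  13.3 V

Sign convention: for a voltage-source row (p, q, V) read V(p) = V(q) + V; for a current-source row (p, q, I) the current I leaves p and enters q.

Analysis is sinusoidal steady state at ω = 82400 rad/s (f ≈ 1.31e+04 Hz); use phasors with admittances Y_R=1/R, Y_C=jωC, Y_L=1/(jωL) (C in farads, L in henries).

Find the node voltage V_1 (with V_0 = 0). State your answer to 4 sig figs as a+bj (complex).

-4.763+5.097j V

Apply KCL at each of the 4 non-ground nodes and solve the resulting linear system.
Node n1: branches {R1, C2, C3, R5, R6, R7, R8} → V_1 = -4.763+5.097j
Node n2: branches {R2, R3, R4, R5, L2} → V_2 = -4.323+4.750j
Node n3: branches {R1, C1, L1, I1, R6, V1} → V_3 = -13.30+0.000j
Node n4: branches {R3, R4, I1, L2, R7} → V_4 = -4.606+5.011j
Source currents: i(V1)=-2.842-3.138j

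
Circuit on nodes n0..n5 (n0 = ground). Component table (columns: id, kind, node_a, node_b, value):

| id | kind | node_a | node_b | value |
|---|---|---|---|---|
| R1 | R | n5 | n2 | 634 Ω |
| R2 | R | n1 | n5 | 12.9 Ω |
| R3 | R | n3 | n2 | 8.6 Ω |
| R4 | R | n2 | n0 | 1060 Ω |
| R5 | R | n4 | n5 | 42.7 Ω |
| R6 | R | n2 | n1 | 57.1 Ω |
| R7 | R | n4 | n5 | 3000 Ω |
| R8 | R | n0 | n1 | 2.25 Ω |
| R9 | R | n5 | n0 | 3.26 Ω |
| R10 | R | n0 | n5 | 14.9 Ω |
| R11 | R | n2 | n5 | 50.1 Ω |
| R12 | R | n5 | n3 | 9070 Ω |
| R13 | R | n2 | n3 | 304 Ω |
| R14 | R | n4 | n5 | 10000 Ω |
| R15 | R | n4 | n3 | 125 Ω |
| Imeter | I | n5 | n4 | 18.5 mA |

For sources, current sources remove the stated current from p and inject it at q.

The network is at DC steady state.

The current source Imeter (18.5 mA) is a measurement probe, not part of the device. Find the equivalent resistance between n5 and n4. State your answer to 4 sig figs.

R_eq = 33.17 Ω

Apply KCL at each of the 5 non-ground nodes and solve the resulting linear system.
Node n1: branches {R2, R6, R8} → V_1 = 0.002619
Node n2: branches {R1, R3, R4, R6, R11, R13} → V_2 = 0.09553
Node n3: branches {R3, R12, R13, R15} → V_3 = 0.1277
Node n4: branches {R5, R7, R14, R15, Imeter} → V_4 = 0.6104
Node n5: branches {R1, R2, R5, R7, R9, R10, R11, R12, R14, Imeter} → V_5 = -0.003355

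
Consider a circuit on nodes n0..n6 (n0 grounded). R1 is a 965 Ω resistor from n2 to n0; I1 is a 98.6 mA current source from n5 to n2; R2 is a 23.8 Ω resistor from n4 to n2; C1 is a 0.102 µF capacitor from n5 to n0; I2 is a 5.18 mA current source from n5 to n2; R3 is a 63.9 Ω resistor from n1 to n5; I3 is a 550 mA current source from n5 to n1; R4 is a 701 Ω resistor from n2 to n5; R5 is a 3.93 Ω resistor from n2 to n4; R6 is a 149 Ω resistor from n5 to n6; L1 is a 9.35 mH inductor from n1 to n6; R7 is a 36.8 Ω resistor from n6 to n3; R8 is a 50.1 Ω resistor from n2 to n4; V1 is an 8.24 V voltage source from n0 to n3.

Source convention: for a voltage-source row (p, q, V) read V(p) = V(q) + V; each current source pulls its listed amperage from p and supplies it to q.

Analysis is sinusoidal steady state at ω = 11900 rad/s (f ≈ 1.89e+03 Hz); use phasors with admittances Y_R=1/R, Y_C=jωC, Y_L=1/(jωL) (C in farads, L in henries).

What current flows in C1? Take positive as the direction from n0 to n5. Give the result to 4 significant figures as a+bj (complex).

0.01533+0.03625j A

Element admittances at ω=11900 rad/s:
  Y(R1) = 0.001036+0.000j S between n2,n0
  I1: injects 0.0986 A into n2 (from n5)
  Y(R2) = 0.04202+0.000j S between n4,n2
  Y(C1) = 0.000+0.001214j S between n5,n0
  I2: injects 0.00518 A into n2 (from n5)
  Y(R3) = 0.01565+0.000j S between n1,n5
  I3: injects 0.55 A into n1 (from n5)
  Y(R4) = 0.001427+0.000j S between n2,n5
  Y(R5) = 0.2545+0.000j S between n2,n4
  Y(R6) = 0.006711+0.000j S between n5,n6
  Y(L1) = 0.000-0.008988j S between n1,n6
  Y(R7) = 0.02717+0.000j S between n6,n3
  Y(R8) = 0.01996+0.000j S between n2,n4
  V1: constraint V(n0)−V(n3) = 8.24
Assemble and solve the 7×7 MNA system:
  V(n1)=-3.170+15.76j  V(n2)=24.84+7.316j  V(n3)=-8.240+0.000j  V(n4)=24.84+7.316j  V(n5)=-29.87+12.63j  V(n6)=-8.623+1.055j
  i(V1)=0.01041-0.02867j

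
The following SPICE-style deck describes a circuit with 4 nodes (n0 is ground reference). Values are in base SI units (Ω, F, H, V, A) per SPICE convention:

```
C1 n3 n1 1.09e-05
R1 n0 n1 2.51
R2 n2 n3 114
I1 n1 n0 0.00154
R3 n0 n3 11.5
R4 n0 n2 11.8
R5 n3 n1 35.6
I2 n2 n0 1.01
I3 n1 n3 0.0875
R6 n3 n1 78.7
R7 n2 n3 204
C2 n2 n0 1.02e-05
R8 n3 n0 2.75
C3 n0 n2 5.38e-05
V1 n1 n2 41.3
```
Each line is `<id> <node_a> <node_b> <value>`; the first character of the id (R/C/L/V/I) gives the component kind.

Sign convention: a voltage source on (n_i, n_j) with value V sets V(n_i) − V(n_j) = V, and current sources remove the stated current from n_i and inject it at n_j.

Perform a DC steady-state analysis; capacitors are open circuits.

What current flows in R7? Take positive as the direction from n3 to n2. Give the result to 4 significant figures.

0.1739 A

Apply KCL at each of the 3 non-ground nodes and solve the resulting linear system.
Node n1: branches {C1, R1, I1, R5, I3, R6, V1} → V_1 = 5.480
Node n2: branches {R2, R4, I2, R7, C2, C3, V1} → V_2 = -35.82
Node n3: branches {C1, R2, R3, R5, I3, R6, R7, R8} → V_3 = -0.3538
Source currents: i(V1)=-2.511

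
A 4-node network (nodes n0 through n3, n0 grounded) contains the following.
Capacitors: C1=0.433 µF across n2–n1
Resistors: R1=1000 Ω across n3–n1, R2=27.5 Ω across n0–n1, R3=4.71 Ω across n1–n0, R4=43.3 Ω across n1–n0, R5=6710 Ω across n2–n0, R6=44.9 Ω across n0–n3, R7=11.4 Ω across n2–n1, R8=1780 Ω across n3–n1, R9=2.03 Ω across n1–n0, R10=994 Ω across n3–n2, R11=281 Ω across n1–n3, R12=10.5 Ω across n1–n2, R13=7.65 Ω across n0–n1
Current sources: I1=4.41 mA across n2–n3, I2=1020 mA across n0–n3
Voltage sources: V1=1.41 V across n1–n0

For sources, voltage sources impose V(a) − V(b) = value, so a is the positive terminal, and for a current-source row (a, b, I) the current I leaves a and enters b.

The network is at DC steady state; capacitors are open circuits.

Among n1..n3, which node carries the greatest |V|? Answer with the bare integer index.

Element admittances at DC:
  Y(C1) = 0.000 S between n2,n1
  Y(R1) = 0.001000 S between n3,n1
  Y(R2) = 0.03636 S between n0,n1
  Y(R3) = 0.2123 S between n1,n0
  Y(R4) = 0.02309 S between n1,n0
  Y(R5) = 0.0001490 S between n2,n0
  Y(R6) = 0.02227 S between n0,n3
  Y(R7) = 0.08772 S between n2,n1
  Y(R8) = 0.0005618 S between n3,n1
  Y(R9) = 0.4926 S between n1,n0
  Y(R10) = 0.001006 S between n3,n2
  Y(R11) = 0.003559 S between n1,n3
  Y(R12) = 0.09524 S between n1,n2
  I1: injects 0.00441 A into n3 (from n2)
  Y(R13) = 0.1307 S between n0,n1
  I2: injects 1.02 A into n3 (from n0)
  V1: constraint V(n1)−V(n0) = 1.41
Assemble and solve the 4×4 MNA system:
  V(n1)=1.410  V(n2)=1.576  V(n3)=36.38
  i(V1)=-1.053

3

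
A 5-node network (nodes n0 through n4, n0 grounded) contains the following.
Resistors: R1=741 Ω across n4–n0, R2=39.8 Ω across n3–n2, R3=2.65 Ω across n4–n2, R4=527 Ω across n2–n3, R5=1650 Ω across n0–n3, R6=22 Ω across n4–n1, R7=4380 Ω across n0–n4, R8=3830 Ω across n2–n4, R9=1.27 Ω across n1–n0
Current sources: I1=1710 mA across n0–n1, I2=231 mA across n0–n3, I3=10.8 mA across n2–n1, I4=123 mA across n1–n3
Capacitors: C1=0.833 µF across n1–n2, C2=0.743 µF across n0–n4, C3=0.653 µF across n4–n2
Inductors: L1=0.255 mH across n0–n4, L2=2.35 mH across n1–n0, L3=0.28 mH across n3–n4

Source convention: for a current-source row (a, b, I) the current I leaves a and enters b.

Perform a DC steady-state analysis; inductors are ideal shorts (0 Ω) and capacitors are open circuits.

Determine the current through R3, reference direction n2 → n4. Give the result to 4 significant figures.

MNA unknowns: 4 node voltages V₁..V_4 plus 3 source currents (L1, L2, L3)
R1: Y=0.001350 on G[4,0]
R2: Y=0.02513 on G[3,2]
R3: Y=0.3774 on G[4,2]
R4: Y=0.001898 on G[2,3]
I1: z[0]−=1.71, z[1]+=1.71
C1: Y=0.000 on G[1,2]
R5: Y=0.0006061 on G[0,3]
C2: Y=0.000 on G[0,4]
I2: z[0]−=0.231, z[3]+=0.231
R6: Y=0.04545 on G[4,1]
L1: row V0−V4=0, i_L1 at 0,4
L2: row V1−V0=0, i_L2 at 1,0
C3: Y=0.000 on G[4,2]
R7: Y=0.0002283 on G[0,4]
L3: row V3−V4=0, i_L3 at 3,4
I3: z[2]−=0.0108, z[1]+=0.0108
R8: Y=0.0002611 on G[2,4]
R9: Y=0.7874 on G[1,0]
I4: z[1]−=0.123, z[3]+=0.123
solve → V1=0.000, V2=-0.02669, V3=0.000, V4=0.000
aux → i_L1=-0.3432, i_L2=1.598, i_L3=0.3533

-0.01007 A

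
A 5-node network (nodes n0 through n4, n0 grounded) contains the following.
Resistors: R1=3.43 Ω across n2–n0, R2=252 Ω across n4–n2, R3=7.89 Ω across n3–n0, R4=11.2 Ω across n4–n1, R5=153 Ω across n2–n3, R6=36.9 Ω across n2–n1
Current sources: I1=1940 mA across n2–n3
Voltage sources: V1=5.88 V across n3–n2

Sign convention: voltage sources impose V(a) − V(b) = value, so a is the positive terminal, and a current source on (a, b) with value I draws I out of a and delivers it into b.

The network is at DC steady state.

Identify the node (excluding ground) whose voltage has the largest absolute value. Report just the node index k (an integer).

3

Apply KCL at each of the 4 non-ground nodes and solve the resulting linear system.
Node n1: branches {R4, R6} → V_1 = -1.782
Node n2: branches {R1, R2, I1, R5, R6, V1} → V_2 = -1.782
Node n3: branches {R3, I1, R5, V1} → V_3 = 4.098
Node n4: branches {R2, R4} → V_4 = -1.782
Source currents: i(V1)=1.382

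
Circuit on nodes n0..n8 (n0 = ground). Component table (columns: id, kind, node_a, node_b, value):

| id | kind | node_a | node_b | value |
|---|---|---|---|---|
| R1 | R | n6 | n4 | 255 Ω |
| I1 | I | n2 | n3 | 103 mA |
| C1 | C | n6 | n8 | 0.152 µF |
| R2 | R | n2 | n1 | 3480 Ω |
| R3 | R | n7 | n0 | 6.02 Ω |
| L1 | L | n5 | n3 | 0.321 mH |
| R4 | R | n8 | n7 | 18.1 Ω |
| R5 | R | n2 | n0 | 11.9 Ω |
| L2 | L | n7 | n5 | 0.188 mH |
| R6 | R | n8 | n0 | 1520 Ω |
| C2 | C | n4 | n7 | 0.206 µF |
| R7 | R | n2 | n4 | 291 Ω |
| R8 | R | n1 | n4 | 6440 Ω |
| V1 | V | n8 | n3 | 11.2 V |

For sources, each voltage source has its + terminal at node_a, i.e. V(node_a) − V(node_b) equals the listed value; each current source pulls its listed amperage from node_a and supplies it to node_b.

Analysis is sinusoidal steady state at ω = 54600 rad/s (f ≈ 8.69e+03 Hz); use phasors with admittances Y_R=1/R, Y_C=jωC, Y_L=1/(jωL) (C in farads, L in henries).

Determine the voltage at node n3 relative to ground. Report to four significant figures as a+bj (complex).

MNA unknowns: 8 node voltages V₁..V_8 plus 1 source current (V1)
R1: Y=0.003922+0.000j on G[6,4]
I1: z[2]−=0.103, z[3]+=0.103
C1: Y=0.000+0.008299j on G[6,8]
R2: Y=0.0002874+0.000j on G[2,1]
R3: Y=0.1661+0.000j on G[7,0]
L1: Y=0.000-0.05706j on G[5,3]
R4: Y=0.05525+0.000j on G[8,7]
R5: Y=0.08403+0.000j on G[2,0]
L2: Y=0.000-0.09742j on G[7,5]
R6: Y=0.0006579+0.000j on G[8,0]
C2: Y=0.000+0.01125j on G[4,7]
R7: Y=0.003436+0.000j on G[2,4]
R8: Y=0.0001553+0.000j on G[1,4]
V1: row V8−V3=11.2, i_V1 at 8,3
solve → V1=-0.5549-0.4114j, V2=-1.154-0.04407j, V3=-6.325-4.327j, V4=0.5534-1.091j, V5=-1.980-1.573j, V6=5.336-2.067j, V7=0.5644+0.03943j, V8=4.875-4.327j
aux → i_V1=-0.2601+0.2479j

-6.325-4.327j V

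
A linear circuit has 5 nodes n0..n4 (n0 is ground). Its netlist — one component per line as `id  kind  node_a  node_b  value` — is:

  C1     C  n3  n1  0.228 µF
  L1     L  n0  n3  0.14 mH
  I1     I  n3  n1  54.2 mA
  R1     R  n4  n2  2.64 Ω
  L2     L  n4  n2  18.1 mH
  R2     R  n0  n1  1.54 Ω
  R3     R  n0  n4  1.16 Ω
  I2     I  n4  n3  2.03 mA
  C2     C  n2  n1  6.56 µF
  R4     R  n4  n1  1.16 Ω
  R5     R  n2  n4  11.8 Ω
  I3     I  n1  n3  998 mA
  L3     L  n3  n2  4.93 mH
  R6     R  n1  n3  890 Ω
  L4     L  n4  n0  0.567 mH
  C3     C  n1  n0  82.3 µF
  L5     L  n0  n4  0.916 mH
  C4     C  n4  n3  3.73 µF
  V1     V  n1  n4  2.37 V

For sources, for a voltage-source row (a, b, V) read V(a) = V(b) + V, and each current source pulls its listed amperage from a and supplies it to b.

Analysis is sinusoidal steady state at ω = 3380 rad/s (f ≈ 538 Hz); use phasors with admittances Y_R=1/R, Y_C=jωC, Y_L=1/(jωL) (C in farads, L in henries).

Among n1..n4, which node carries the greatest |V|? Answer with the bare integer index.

4

Element admittances at ω=3380 rad/s:
  Y(C1) = 0.000+0.0007706j S between n3,n1
  Y(L1) = 0.000-2.113j S between n0,n3
  I1: injects 0.0542 A into n1 (from n3)
  Y(R1) = 0.3788+0.000j S between n4,n2
  Y(L2) = 0.000-0.01635j S between n4,n2
  Y(R2) = 0.6494+0.000j S between n0,n1
  Y(R3) = 0.8621+0.000j S between n0,n4
  I2: injects 0.00203 A into n3 (from n4)
  Y(C2) = 0.000+0.02217j S between n2,n1
  Y(R4) = 0.8621+0.000j S between n4,n1
  Y(R5) = 0.08475+0.000j S between n2,n4
  I3: injects 0.998 A into n3 (from n1)
  Y(L3) = 0.000-0.06001j S between n3,n2
  Y(R6) = 0.001124+0.000j S between n1,n3
  Y(L4) = 0.000-0.5218j S between n4,n0
  Y(C3) = 0.000+0.2782j S between n1,n0
  Y(L5) = 0.000-0.3230j S between n0,n4
  Y(C4) = 0.000+0.01261j S between n4,n3
  V1: constraint V(n1)−V(n4) = 2.37
Assemble and solve the 5×5 MNA system:
  V(n1)=1.119-0.9363j  V(n2)=-1.073-0.9612j  V(n3)=-0.02220+0.4176j  V(n4)=-1.251-0.9363j
  i(V1)=-3.976+0.2488j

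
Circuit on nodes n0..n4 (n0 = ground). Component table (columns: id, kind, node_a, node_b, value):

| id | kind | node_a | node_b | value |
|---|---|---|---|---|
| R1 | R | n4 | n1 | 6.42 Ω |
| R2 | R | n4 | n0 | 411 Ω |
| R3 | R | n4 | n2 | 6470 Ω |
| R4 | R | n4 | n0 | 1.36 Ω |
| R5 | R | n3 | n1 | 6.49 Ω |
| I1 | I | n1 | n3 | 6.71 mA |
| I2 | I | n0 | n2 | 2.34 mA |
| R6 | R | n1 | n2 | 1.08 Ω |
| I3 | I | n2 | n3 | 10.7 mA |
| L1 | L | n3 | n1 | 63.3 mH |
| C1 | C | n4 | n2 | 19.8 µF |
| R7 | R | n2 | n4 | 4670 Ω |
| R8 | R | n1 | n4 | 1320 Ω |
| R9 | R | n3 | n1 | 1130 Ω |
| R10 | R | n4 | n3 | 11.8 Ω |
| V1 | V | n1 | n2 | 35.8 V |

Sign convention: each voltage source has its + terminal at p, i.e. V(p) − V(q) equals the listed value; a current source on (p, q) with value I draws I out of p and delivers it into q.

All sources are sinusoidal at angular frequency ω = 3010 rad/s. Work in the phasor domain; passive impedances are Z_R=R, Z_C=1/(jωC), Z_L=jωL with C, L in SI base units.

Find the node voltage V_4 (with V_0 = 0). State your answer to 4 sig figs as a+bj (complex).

0.003172+0.000j V

Element admittances at ω=3010 rad/s:
  Y(R1) = 0.1558+0.000j S between n4,n1
  Y(R2) = 0.002433+0.000j S between n4,n0
  Y(R3) = 0.0001546+0.000j S between n4,n2
  Y(R4) = 0.7353+0.000j S between n4,n0
  Y(R5) = 0.1541+0.000j S between n3,n1
  I1: injects 0.00671 A into n3 (from n1)
  I2: injects 0.00234 A into n2 (from n0)
  Y(R6) = 0.9259+0.000j S between n1,n2
  I3: injects 0.0107 A into n3 (from n2)
  Y(L1) = 0.000-0.005248j S between n3,n1
  Y(C1) = 0.000+0.05960j S between n4,n2
  Y(R7) = 0.0002141+0.000j S between n2,n4
  Y(R8) = 0.0007576+0.000j S between n1,n4
  Y(R9) = 0.0008850+0.000j S between n3,n1
  Y(R10) = 0.08475+0.000j S between n4,n3
  V1: constraint V(n1)−V(n2) = 35.8
Assemble and solve the 5×5 MNA system:
  V(n1)=2.649+9.342j  V(n2)=-33.15+9.342j  V(n3)=1.859+6.022j  V(n4)=0.003172+0.000j
  i(V1)=-33.71-1.973j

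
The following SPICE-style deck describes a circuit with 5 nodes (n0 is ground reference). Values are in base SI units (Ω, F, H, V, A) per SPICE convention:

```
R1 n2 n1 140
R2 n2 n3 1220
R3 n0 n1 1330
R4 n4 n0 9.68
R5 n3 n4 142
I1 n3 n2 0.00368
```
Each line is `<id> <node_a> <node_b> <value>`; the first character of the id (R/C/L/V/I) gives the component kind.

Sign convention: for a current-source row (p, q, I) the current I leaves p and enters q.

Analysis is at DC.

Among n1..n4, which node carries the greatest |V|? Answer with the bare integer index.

MNA unknowns: 4 node voltages V₁..V_4
R1: Y=0.007143 on G[2,1]
R2: Y=0.0008197 on G[2,3]
R3: Y=0.0007519 on G[0,1]
R4: Y=0.1033 on G[4,0]
R5: Y=0.007042 on G[3,4]
I1: z[3]−=0.00368, z[2]+=0.00368
solve → V1=2.101, V2=2.322, V3=-0.2396, V4=-0.01529

2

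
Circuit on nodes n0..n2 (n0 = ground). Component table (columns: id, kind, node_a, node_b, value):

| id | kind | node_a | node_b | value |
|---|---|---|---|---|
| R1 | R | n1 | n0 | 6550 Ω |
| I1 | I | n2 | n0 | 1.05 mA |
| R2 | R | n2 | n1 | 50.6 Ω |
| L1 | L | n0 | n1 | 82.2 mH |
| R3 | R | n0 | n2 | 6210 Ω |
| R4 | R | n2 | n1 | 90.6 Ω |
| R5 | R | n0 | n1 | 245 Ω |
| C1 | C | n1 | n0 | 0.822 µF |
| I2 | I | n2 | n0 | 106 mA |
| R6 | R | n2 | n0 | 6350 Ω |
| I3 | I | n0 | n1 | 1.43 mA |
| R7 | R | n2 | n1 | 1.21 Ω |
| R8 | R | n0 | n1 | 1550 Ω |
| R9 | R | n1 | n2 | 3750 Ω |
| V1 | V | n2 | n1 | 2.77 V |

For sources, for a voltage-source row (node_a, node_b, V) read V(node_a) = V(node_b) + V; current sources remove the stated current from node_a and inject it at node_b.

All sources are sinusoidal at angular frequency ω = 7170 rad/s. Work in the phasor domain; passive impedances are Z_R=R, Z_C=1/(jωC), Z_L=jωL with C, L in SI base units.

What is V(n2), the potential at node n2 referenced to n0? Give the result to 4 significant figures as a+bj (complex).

-9.633+10.01j V

MNA unknowns: 2 node voltages V₁..V_2 plus 1 source current (V1)
R1: Y=0.0001527+0.000j on G[1,0]
I1: z[2]−=0.00105, z[0]+=0.00105
R2: Y=0.01976+0.000j on G[2,1]
L1: Y=0.000-0.001697j on G[0,1]
R3: Y=0.0001610+0.000j on G[0,2]
R4: Y=0.01104+0.000j on G[2,1]
R5: Y=0.004082+0.000j on G[0,1]
C1: Y=0.000+0.005894j on G[1,0]
I2: z[2]−=0.106, z[0]+=0.106
R6: Y=0.0001575+0.000j on G[2,0]
I3: z[0]−=0.00143, z[1]+=0.00143
R7: Y=0.8264+0.000j on G[2,1]
R8: Y=0.0006452+0.000j on G[0,1]
R9: Y=0.0002667+0.000j on G[1,2]
V1: row V2−V1=2.77, i_V1 at 2,1
solve → V1=-12.40+10.01j, V2=-9.633+10.01j
aux → i_V1=-2.479-0.003190j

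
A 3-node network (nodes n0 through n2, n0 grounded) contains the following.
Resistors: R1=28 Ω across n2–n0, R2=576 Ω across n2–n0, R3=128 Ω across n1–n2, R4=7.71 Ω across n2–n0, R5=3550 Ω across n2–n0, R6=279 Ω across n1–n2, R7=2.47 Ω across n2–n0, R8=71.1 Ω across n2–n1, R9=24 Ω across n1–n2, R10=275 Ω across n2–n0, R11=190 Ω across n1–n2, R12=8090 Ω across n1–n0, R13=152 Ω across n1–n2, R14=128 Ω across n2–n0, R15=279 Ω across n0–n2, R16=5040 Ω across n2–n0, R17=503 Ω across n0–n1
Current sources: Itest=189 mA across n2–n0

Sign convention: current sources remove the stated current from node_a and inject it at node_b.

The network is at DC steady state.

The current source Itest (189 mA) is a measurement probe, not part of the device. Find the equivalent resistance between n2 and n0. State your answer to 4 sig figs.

Element admittances at DC:
  Y(R1) = 0.03571 S between n2,n0
  Y(R2) = 0.001736 S between n2,n0
  Y(R3) = 0.007812 S between n1,n2
  Y(R4) = 0.1297 S between n2,n0
  Y(R5) = 0.0002817 S between n2,n0
  Y(R6) = 0.003584 S between n1,n2
  Y(R7) = 0.4049 S between n2,n0
  Y(R8) = 0.01406 S between n2,n1
  Y(R9) = 0.04167 S between n1,n2
  Y(R10) = 0.003636 S between n2,n0
  Y(R11) = 0.005263 S between n1,n2
  Y(R12) = 0.0001236 S between n1,n0
  Y(R13) = 0.006579 S between n1,n2
  Y(R14) = 0.007812 S between n2,n0
  Y(R15) = 0.003584 S between n0,n2
  Y(R16) = 0.0001984 S between n2,n0
  Y(R17) = 0.001988 S between n0,n1
  Itest: injects 0.189 A into n0 (from n2)
Assemble and solve the 2×2 MNA system:
  V(n1)=-0.3122  V(n2)=-0.3206

R_eq = 1.696 Ω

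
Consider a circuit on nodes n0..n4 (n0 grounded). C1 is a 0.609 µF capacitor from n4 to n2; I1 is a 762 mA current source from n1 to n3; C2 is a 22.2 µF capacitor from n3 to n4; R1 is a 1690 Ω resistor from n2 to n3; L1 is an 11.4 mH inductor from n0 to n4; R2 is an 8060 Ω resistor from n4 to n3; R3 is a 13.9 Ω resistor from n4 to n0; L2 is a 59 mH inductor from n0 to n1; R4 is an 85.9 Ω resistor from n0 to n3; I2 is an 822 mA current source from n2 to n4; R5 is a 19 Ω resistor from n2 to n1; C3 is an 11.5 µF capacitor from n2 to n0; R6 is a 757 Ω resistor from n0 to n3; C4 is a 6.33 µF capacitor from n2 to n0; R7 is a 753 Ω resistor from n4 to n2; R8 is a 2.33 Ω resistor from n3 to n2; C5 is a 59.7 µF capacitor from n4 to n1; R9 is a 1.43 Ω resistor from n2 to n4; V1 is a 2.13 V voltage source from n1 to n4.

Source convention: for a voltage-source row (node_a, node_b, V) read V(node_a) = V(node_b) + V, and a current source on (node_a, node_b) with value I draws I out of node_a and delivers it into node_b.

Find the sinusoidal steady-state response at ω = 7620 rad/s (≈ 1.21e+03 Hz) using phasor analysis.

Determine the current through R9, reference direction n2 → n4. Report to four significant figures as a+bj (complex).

-0.07234-0.1846j A

MNA unknowns: 4 node voltages V₁..V_4 plus 1 source current (V1)
C1: Y=0.000+0.004641j on G[4,2]
I1: z[1]−=0.762, z[3]+=0.762
C2: Y=0.000+0.1692j on G[3,4]
R1: Y=0.0005917+0.000j on G[2,3]
L1: Y=0.000-0.01151j on G[0,4]
R2: Y=0.0001241+0.000j on G[4,3]
R3: Y=0.07194+0.000j on G[4,0]
L2: Y=0.000-0.002224j on G[0,1]
R4: Y=0.01164+0.000j on G[0,3]
I2: z[2]−=0.822, z[4]+=0.822
R5: Y=0.05263+0.000j on G[2,1]
C3: Y=0.000+0.08763j on G[2,0]
R6: Y=0.001321+0.000j on G[0,3]
C4: Y=0.000+0.04823j on G[2,0]
R7: Y=0.001328+0.000j on G[4,2]
R8: Y=0.4292+0.000j on G[3,2]
C5: Y=0.000+0.4549j on G[4,1]
R9: Y=0.6993+0.000j on G[2,4]
V1: row V1−V4=2.13, i_V1 at 1,4
solve → V1=2.086+0.4034j, V2=-0.1479+0.1395j, V3=1.281-0.3709j, V4=-0.04441+0.4034j
aux → i_V1=-0.8804-0.9782j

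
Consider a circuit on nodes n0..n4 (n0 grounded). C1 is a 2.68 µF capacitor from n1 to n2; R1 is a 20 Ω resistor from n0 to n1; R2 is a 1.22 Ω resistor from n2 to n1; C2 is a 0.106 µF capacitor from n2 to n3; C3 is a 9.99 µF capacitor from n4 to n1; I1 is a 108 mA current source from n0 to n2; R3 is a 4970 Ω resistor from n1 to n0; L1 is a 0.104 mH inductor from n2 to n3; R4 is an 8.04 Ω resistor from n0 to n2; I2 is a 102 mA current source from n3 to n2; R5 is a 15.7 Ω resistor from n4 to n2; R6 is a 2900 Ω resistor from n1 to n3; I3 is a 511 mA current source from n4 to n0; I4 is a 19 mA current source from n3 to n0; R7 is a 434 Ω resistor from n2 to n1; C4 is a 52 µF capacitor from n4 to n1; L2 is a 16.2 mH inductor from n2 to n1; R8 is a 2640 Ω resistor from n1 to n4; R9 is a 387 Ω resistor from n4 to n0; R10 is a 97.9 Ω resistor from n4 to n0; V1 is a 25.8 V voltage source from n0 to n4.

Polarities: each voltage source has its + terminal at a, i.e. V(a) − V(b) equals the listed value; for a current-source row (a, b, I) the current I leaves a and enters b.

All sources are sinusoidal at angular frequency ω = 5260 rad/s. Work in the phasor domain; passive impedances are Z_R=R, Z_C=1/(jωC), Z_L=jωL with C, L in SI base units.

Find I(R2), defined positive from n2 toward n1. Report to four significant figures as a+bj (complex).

1.842+1.335j A

MNA unknowns: 4 node voltages V₁..V_4 plus 1 source current (V1)
C1: Y=0.000+0.01410j on G[1,2]
R1: Y=0.05000+0.000j on G[0,1]
R2: Y=0.8197+0.000j on G[2,1]
C2: Y=0.000+0.0005576j on G[2,3]
C3: Y=0.000+0.05255j on G[4,1]
I1: z[0]−=0.108, z[2]+=0.108
R3: Y=0.0002012+0.000j on G[1,0]
L1: Y=0.000-1.828j on G[2,3]
R4: Y=0.1244+0.000j on G[0,2]
I2: z[3]−=0.102, z[2]+=0.102
R5: Y=0.06369+0.000j on G[4,2]
R6: Y=0.0003448+0.000j on G[1,3]
I3: z[4]−=0.511, z[0]+=0.511
I4: z[3]−=0.019, z[0]+=0.019
R7: Y=0.002304+0.000j on G[2,1]
C4: Y=0.000+0.2735j on G[4,1]
L2: Y=0.000-0.01174j on G[2,1]
R8: Y=0.0003788+0.000j on G[1,4]
R9: Y=0.002584+0.000j on G[4,0]
R10: Y=0.01021+0.000j on G[4,0]
V1: row V0−V4=25.8, i_V1 at 0,4
solve → V1=-20.32-8.776j, V2=-18.07-7.148j, V3=-18.07-7.215j, V4=-25.80+0.000j
aux → i_V1=-3.175-1.330j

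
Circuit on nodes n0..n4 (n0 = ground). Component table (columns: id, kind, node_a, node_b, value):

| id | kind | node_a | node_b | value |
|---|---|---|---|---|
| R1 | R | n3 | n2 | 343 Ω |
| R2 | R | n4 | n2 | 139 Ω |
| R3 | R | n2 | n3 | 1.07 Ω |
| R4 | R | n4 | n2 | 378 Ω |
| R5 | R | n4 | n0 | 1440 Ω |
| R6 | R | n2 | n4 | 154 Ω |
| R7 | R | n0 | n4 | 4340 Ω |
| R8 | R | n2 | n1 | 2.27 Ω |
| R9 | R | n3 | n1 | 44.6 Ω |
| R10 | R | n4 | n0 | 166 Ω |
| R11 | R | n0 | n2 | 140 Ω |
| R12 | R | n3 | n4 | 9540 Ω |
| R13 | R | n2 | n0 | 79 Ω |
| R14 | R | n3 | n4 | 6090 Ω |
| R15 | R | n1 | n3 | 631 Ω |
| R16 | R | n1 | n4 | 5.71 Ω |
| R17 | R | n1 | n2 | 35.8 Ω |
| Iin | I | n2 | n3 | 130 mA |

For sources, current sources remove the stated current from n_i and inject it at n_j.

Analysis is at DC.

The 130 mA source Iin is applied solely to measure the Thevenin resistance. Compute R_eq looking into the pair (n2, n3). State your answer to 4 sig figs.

Element admittances at DC:
  Y(R1) = 0.002915 S between n3,n2
  Y(R2) = 0.007194 S between n4,n2
  Y(R3) = 0.9346 S between n2,n3
  Y(R4) = 0.002646 S between n4,n2
  Y(R5) = 0.0006944 S between n4,n0
  Y(R6) = 0.006494 S between n2,n4
  Y(R7) = 0.0002304 S between n0,n4
  Y(R8) = 0.4405 S between n2,n1
  Y(R9) = 0.02242 S between n3,n1
  Y(R10) = 0.006024 S between n4,n0
  Y(R11) = 0.007143 S between n0,n2
  Y(R12) = 0.0001048 S between n3,n4
  Y(R13) = 0.01266 S between n2,n0
  Y(R14) = 0.0001642 S between n3,n4
  Y(R15) = 0.001585 S between n1,n3
  Y(R16) = 0.1751 S between n1,n4
  Y(R17) = 0.02793 S between n1,n2
  Iin: injects 0.13 A into n3 (from n2)
Assemble and solve the 4×4 MNA system:
  V(n1)=0.004881  V(n2)=-0.001529  V(n3)=0.1338  V(n4)=0.004358

R_eq = 1.041 Ω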